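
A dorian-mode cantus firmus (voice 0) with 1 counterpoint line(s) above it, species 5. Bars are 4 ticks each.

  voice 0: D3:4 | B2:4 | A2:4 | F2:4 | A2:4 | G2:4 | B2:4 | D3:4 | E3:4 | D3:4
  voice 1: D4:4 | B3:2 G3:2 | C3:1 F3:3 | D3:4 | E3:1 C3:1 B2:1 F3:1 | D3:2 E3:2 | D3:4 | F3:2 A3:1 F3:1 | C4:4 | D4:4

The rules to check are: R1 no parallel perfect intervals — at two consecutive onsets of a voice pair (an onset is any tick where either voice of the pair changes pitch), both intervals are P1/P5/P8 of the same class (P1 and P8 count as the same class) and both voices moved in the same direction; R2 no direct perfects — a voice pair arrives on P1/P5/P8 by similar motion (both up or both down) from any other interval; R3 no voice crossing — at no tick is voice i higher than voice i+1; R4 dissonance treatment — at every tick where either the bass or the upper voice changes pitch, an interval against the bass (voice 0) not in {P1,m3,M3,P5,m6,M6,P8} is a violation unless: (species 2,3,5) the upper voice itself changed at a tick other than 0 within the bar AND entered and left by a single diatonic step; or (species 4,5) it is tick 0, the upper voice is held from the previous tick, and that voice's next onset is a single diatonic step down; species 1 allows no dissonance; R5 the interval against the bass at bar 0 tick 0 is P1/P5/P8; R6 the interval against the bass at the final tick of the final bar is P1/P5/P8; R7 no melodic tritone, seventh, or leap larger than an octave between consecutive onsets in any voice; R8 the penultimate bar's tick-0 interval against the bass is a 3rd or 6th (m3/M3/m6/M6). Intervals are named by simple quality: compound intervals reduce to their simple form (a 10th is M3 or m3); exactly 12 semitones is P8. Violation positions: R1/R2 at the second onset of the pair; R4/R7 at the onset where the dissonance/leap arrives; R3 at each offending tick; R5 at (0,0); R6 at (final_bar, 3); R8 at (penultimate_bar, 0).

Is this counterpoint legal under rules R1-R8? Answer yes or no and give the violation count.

bar 0: v0=D3 v1=D4 (P8)
bar 1: v0=B2 v1=B3 (P8)
bar 2: v0=A2 v1=C3 (m3)
bar 3: v0=F2 v1=D3 (M6)
bar 4: v0=A2 v1=E3 (P5)
bar 5: v0=G2 v1=D3 (P5)
bar 6: v0=B2 v1=D3 (m3)
bar 7: v0=D3 v1=F3 (m3)
bar 8: v0=E3 v1=C4 (m6)
bar 9: v0=D3 v1=D4 (P8)
  R1 @ bar1.0: D3/D4 P8 -> B2/B3 P8 similar
  R2 @ bar4.0: F2/D3 M6 -> A2/E3 P5 similar
  R4 @ bar4.2: A2/B2 M2 untreated
  R7 @ bar4.3: B2->F3 leap 6st
  R2 @ bar5.0: A2/F3 m6 -> G2/D3 P5 similar

No (5 violations)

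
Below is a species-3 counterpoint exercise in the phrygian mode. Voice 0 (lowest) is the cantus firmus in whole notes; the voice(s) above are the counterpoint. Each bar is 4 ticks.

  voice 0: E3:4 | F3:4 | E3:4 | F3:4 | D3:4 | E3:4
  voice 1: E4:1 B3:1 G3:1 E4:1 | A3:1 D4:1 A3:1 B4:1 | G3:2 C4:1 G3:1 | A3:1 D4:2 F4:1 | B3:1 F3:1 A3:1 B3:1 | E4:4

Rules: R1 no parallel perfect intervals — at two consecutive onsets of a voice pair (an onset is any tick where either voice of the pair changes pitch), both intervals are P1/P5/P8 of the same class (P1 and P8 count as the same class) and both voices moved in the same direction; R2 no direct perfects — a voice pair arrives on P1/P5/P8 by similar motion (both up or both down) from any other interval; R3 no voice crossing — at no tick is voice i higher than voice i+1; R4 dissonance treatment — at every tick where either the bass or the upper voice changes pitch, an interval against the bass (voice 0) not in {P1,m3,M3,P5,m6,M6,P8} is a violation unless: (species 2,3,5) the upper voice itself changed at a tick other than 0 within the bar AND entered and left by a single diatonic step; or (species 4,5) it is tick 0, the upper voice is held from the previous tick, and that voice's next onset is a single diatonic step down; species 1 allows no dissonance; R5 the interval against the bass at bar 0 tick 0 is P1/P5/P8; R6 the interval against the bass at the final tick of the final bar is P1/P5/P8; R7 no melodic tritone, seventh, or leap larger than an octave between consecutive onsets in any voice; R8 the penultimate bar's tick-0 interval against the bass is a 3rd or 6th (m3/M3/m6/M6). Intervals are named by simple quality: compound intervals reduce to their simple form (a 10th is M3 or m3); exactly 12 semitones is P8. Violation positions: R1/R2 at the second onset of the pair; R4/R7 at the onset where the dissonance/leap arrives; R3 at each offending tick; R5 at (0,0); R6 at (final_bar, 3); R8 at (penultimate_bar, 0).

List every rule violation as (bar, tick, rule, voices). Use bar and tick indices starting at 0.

(1, 3, R4, (0, 1))
(1, 3, R7, (1,))
(2, 0, R7, (1,))
(4, 0, R7, (1,))
(4, 1, R7, (1,))
(5, 0, R2, (0, 1))

bar 0: v0=E3 v1=E4 downbeat P8
bar 1: v0=F3 v1=A3 downbeat M3
bar 2: v0=E3 v1=G3 downbeat m3
bar 3: v0=F3 v1=A3 downbeat M3
bar 4: v0=D3 v1=B3 downbeat M6
bar 5: v0=E3 v1=E4 downbeat P8
  -> R4 @ bar 1 tick 3 v(0, 1): F3/B4 TT untreated
  -> R7 @ bar 1 tick 3 v(1,): A3->B4 leap 14st
  -> R7 @ bar 2 tick 0 v(1,): B4->G3 leap 16st
  -> R7 @ bar 4 tick 0 v(1,): F4->B3 leap 6st
  -> R7 @ bar 4 tick 1 v(1,): B3->F3 leap 6st
  -> R2 @ bar 5 tick 0 v(0, 1): D3/B3 M6 -> E3/E4 P8 similar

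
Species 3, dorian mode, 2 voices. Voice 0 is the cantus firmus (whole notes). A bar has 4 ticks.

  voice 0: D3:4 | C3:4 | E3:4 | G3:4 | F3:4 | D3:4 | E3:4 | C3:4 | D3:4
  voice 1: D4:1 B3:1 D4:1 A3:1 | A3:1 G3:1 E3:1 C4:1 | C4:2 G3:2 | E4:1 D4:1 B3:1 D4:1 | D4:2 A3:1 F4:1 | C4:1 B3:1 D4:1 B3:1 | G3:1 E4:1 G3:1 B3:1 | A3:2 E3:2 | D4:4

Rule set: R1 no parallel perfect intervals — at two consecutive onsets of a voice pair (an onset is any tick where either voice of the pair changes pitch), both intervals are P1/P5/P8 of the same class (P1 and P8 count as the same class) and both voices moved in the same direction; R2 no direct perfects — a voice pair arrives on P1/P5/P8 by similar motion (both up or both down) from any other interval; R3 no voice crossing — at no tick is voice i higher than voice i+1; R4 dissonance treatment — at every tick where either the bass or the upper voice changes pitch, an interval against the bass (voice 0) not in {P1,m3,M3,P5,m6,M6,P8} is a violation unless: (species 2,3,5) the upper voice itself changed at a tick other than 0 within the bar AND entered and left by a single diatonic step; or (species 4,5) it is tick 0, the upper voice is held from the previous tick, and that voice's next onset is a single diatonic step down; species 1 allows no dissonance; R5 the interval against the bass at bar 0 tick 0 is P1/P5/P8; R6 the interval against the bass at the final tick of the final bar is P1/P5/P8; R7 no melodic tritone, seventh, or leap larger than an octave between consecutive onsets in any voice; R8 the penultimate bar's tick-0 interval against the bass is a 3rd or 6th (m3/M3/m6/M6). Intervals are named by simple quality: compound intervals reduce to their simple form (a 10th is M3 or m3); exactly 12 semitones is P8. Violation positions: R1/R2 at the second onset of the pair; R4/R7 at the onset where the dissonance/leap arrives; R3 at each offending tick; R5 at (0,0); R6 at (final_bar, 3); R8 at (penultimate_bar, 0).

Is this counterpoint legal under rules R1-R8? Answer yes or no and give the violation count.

bar 0: v0=D3 v1=D4 (P8)
bar 1: v0=C3 v1=A3 (M6)
bar 2: v0=E3 v1=C4 (m6)
bar 3: v0=G3 v1=E4 (M6)
bar 4: v0=F3 v1=D4 (M6)
bar 5: v0=D3 v1=C4 (m7)
bar 6: v0=E3 v1=G3 (m3)
bar 7: v0=C3 v1=A3 (M6)
bar 8: v0=D3 v1=D4 (P8)
  R4 @ bar5.0: D3/C4 m7 untreated
  R2 @ bar8.0: C3/E3 M3 -> D3/D4 P8 similar
  R7 @ bar8.0: E3->D4 leap 10st

No (3 violations)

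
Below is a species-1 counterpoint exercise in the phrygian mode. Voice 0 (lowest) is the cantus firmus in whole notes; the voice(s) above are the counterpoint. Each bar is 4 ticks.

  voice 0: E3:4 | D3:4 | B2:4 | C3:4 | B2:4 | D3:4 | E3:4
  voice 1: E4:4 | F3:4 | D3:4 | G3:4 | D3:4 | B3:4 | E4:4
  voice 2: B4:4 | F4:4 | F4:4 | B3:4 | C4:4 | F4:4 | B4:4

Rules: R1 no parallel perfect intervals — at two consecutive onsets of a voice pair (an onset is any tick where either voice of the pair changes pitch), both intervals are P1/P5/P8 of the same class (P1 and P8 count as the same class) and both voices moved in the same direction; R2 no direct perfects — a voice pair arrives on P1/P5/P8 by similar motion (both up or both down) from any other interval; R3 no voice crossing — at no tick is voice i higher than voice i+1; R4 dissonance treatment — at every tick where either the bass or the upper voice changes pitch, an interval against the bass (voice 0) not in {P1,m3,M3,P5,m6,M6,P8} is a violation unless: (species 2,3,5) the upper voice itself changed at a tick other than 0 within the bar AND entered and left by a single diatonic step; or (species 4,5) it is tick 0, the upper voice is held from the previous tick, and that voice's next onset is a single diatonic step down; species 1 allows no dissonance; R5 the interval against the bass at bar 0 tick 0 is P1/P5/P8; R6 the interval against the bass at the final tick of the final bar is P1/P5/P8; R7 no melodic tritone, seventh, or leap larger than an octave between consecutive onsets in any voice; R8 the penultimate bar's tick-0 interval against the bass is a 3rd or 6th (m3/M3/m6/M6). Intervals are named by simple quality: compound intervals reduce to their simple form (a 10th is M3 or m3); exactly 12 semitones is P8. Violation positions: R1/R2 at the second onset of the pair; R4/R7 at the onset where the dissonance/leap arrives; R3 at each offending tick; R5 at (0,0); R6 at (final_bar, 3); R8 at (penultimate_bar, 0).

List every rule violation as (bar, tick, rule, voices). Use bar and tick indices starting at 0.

bar 0: v0=E3 v1=E4 v2=B4 downbeat P5
bar 1: v0=D3 v1=F3 v2=F4 downbeat m3
bar 2: v0=B2 v1=D3 v2=F4 downbeat TT
bar 3: v0=C3 v1=G3 v2=B3 downbeat M7
bar 4: v0=B2 v1=D3 v2=C4 downbeat m2
bar 5: v0=D3 v1=B3 v2=F4 downbeat m3
bar 6: v0=E3 v1=E4 v2=B4 downbeat P5
  -> R2 @ bar 1 tick 0 v(1, 2): E4/B4 P5 -> F3/F4 P8 similar
  -> R7 @ bar 1 tick 0 v(1,): E4->F3 leap 11st
  -> R7 @ bar 1 tick 0 v(2,): B4->F4 leap 6st
  -> R4 @ bar 2 tick 0 v(0, 2): B2/F4 TT untreated
  -> R2 @ bar 3 tick 0 v(0, 1): B2/D3 m3 -> C3/G3 P5 similar
  -> R4 @ bar 3 tick 0 v(0, 2): C3/B3 M7 untreated
  -> R7 @ bar 3 tick 0 v(2,): F4->B3 leap 6st
  -> R4 @ bar 4 tick 0 v(0, 2): B2/C4 m2 untreated
  -> R2 @ bar 6 tick 0 v(0, 1): D3/B3 M6 -> E3/E4 P8 similar
  -> R2 @ bar 6 tick 0 v(0, 2): D3/F4 m3 -> E3/B4 P5 similar
  -> R2 @ bar 6 tick 0 v(1, 2): B3/F4 TT -> E4/B4 P5 similar
  -> R7 @ bar 6 tick 0 v(2,): F4->B4 leap 6st

(1, 0, R2, (1, 2))
(1, 0, R7, (1,))
(1, 0, R7, (2,))
(2, 0, R4, (0, 2))
(3, 0, R2, (0, 1))
(3, 0, R4, (0, 2))
(3, 0, R7, (2,))
(4, 0, R4, (0, 2))
(6, 0, R2, (0, 1))
(6, 0, R2, (0, 2))
(6, 0, R2, (1, 2))
(6, 0, R7, (2,))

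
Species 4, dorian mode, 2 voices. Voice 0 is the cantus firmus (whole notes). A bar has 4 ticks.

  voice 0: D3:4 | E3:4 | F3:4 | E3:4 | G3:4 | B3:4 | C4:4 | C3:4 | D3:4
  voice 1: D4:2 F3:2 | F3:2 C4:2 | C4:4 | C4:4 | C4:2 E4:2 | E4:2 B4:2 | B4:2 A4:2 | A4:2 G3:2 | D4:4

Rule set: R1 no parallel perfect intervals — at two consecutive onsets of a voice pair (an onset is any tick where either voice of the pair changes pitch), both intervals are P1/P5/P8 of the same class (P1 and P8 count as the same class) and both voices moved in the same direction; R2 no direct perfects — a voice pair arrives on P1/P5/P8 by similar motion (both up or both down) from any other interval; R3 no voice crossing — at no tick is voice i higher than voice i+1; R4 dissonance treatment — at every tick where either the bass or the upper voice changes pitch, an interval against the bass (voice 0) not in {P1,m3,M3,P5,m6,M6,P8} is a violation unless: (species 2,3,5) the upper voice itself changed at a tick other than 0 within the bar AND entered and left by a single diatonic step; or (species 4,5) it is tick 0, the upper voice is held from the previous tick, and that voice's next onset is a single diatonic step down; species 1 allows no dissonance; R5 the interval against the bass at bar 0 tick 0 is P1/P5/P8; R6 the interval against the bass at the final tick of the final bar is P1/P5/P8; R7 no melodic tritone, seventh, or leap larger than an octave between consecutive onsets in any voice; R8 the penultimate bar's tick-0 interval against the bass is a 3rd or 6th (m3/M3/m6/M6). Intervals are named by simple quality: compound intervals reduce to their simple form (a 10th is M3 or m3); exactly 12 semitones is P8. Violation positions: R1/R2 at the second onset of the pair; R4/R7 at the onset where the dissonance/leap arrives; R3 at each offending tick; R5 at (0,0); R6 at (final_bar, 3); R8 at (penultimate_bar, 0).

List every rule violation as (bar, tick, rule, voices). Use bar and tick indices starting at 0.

(1, 0, R4, (0, 1))
(4, 0, R4, (0, 1))
(5, 0, R4, (0, 1))
(7, 2, R7, (1,))
(8, 0, R2, (0, 1))

bar 0: v0=D3 v1=D4 downbeat P8
bar 1: v0=E3 v1=F3 downbeat m2
bar 2: v0=F3 v1=C4 downbeat P5
bar 3: v0=E3 v1=C4 downbeat m6
bar 4: v0=G3 v1=C4 downbeat P4
bar 5: v0=B3 v1=E4 downbeat P4
bar 6: v0=C4 v1=B4 downbeat M7
bar 7: v0=C3 v1=A4 downbeat M6
bar 8: v0=D3 v1=D4 downbeat P8
  -> R4 @ bar 1 tick 0 v(0, 1): E3/F3 m2 untreated
  -> R4 @ bar 4 tick 0 v(0, 1): G3/C4 P4 untreated
  -> R4 @ bar 5 tick 0 v(0, 1): B3/E4 P4 untreated
  -> R7 @ bar 7 tick 2 v(1,): A4->G3 leap 14st
  -> R2 @ bar 8 tick 0 v(0, 1): C3/G3 P5 -> D3/D4 P8 similar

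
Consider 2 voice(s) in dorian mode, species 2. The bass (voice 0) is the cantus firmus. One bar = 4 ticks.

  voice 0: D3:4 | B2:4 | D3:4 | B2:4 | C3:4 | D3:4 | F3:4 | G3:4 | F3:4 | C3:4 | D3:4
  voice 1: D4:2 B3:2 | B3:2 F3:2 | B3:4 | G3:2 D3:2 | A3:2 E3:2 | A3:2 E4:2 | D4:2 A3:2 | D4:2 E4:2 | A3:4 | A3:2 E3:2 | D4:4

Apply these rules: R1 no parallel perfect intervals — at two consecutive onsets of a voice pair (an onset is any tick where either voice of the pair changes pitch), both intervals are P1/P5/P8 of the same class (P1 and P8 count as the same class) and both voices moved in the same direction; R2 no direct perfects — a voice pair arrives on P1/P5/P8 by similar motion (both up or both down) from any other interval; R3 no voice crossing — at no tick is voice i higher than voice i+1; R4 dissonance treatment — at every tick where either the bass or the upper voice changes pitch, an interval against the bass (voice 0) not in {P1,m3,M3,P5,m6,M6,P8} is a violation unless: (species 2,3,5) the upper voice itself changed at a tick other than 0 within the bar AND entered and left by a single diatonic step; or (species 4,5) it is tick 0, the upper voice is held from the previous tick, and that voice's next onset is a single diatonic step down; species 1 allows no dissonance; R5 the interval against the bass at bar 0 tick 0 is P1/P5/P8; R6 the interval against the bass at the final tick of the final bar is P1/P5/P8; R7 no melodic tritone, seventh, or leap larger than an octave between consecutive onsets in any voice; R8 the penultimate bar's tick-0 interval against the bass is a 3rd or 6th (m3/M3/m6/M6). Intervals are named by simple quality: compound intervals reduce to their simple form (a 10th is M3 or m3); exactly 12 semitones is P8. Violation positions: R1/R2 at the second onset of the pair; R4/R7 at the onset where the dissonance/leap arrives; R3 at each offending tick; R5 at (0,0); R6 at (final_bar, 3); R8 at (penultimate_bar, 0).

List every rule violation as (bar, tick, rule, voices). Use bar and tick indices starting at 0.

(1, 2, R4, (0, 1))
(1, 2, R7, (1,))
(2, 0, R7, (1,))
(5, 0, R2, (0, 1))
(5, 2, R4, (0, 1))
(7, 0, R2, (0, 1))
(10, 0, R2, (0, 1))
(10, 0, R7, (1,))

bar 0: v0=D3 v1=D4 downbeat P8
bar 1: v0=B2 v1=B3 downbeat P8
bar 2: v0=D3 v1=B3 downbeat M6
bar 3: v0=B2 v1=G3 downbeat m6
bar 4: v0=C3 v1=A3 downbeat M6
bar 5: v0=D3 v1=A3 downbeat P5
bar 6: v0=F3 v1=D4 downbeat M6
bar 7: v0=G3 v1=D4 downbeat P5
bar 8: v0=F3 v1=A3 downbeat M3
bar 9: v0=C3 v1=A3 downbeat M6
bar 10: v0=D3 v1=D4 downbeat P8
  -> R4 @ bar 1 tick 2 v(0, 1): B2/F3 TT untreated
  -> R7 @ bar 1 tick 2 v(1,): B3->F3 leap 6st
  -> R7 @ bar 2 tick 0 v(1,): F3->B3 leap 6st
  -> R2 @ bar 5 tick 0 v(0, 1): C3/E3 M3 -> D3/A3 P5 similar
  -> R4 @ bar 5 tick 2 v(0, 1): D3/E4 M2 untreated
  -> R2 @ bar 7 tick 0 v(0, 1): F3/A3 M3 -> G3/D4 P5 similar
  -> R2 @ bar 10 tick 0 v(0, 1): C3/E3 M3 -> D3/D4 P8 similar
  -> R7 @ bar 10 tick 0 v(1,): E3->D4 leap 10st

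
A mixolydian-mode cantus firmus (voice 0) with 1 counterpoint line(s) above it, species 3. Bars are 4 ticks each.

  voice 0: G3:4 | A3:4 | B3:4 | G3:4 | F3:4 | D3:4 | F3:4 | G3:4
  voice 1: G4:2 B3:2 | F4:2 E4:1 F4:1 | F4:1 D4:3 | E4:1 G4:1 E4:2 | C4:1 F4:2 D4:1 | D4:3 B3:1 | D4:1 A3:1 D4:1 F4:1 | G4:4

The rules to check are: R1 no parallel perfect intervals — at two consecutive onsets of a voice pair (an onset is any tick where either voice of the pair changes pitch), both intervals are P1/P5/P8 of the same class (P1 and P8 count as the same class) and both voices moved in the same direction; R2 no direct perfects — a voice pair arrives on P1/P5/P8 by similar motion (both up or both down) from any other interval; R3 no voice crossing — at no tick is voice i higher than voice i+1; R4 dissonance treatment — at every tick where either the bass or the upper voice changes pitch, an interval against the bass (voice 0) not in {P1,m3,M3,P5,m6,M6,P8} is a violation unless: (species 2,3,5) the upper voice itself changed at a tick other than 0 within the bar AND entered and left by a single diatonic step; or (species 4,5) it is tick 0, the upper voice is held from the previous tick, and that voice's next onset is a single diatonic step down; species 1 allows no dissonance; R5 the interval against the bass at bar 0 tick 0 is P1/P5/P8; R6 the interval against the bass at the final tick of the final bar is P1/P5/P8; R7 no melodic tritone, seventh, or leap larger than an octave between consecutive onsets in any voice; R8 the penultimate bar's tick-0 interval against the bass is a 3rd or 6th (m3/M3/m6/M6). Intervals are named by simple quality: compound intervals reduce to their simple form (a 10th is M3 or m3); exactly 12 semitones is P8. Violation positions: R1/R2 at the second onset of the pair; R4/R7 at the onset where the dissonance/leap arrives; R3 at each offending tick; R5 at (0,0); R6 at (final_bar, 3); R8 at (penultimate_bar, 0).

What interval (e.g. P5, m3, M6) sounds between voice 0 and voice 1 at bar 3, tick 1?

P8

voice 0=G3 voice 1=G4 -> P8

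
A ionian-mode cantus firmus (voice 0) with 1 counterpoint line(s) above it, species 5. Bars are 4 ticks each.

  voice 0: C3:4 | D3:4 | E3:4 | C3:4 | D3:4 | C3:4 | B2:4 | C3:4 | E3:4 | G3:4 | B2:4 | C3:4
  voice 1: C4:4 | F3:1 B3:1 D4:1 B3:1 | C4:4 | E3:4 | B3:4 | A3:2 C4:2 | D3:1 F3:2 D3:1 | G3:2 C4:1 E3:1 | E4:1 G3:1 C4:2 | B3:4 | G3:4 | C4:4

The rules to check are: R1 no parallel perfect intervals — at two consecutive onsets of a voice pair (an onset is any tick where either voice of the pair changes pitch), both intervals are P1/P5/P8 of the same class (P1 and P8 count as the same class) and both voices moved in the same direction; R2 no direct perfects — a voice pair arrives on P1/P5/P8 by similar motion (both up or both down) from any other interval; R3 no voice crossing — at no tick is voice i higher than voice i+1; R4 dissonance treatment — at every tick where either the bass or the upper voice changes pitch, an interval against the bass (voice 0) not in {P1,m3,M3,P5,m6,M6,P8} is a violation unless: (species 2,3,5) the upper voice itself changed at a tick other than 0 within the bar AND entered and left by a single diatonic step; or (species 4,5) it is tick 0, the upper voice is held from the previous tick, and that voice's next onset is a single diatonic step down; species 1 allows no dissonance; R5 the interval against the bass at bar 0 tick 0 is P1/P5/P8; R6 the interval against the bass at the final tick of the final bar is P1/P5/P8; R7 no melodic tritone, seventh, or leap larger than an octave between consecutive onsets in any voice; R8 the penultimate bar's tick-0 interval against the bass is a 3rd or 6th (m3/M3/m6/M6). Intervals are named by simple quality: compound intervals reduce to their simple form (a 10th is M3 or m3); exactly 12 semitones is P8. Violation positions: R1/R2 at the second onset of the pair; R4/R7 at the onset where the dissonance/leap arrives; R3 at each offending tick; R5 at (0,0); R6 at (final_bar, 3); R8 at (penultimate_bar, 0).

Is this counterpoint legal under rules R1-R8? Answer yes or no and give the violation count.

No (6 violations)

bar 0: v0=C3 v1=C4 (P8)
bar 1: v0=D3 v1=F3 (m3)
bar 2: v0=E3 v1=C4 (m6)
bar 3: v0=C3 v1=E3 (M3)
bar 4: v0=D3 v1=B3 (M6)
bar 5: v0=C3 v1=A3 (M6)
bar 6: v0=B2 v1=D3 (m3)
bar 7: v0=C3 v1=G3 (P5)
bar 8: v0=E3 v1=E4 (P8)
bar 9: v0=G3 v1=B3 (M3)
bar 10: v0=B2 v1=G3 (m6)
bar 11: v0=C3 v1=C4 (P8)
  R7 @ bar1.1: F3->B3 leap 6st
  R7 @ bar6.0: C4->D3 leap 10st
  R4 @ bar6.1: B2/F3 TT untreated
  R2 @ bar7.0: B2/D3 m3 -> C3/G3 P5 similar
  R2 @ bar8.0: C3/E3 M3 -> E3/E4 P8 similar
  R2 @ bar11.0: B2/G3 m6 -> C3/C4 P8 similar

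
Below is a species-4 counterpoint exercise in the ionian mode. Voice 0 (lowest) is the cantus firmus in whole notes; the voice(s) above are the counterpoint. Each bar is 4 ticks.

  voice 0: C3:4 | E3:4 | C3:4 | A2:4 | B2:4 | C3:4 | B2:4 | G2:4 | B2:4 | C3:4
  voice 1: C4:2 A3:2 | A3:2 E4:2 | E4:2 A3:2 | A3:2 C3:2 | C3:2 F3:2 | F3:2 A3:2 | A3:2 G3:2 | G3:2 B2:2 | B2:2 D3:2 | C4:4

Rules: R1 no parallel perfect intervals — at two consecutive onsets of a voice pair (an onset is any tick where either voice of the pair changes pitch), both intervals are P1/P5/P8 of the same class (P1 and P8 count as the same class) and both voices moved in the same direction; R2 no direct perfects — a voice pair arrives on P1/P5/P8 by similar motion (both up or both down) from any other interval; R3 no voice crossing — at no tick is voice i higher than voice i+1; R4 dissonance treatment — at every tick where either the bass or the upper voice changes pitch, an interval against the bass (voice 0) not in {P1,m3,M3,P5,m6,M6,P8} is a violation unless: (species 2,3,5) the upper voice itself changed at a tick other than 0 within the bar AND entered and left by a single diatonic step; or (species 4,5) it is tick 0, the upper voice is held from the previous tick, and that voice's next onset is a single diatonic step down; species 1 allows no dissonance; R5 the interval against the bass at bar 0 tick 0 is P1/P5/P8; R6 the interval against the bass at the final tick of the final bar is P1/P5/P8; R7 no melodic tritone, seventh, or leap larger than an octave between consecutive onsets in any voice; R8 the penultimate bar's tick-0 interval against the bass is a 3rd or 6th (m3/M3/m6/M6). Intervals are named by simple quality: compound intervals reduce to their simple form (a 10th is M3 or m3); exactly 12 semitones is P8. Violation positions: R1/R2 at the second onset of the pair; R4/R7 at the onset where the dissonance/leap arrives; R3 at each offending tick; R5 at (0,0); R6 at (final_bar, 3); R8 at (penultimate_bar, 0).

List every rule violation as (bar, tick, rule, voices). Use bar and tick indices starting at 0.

(1, 0, R4, (0, 1))
(4, 0, R4, (0, 1))
(4, 2, R4, (0, 1))
(5, 0, R4, (0, 1))
(8, 0, R8, (0, 1))
(9, 0, R2, (0, 1))
(9, 0, R7, (1,))

bar 0: v0=C3 v1=C4 downbeat P8
bar 1: v0=E3 v1=A3 downbeat P4
bar 2: v0=C3 v1=E4 downbeat M3
bar 3: v0=A2 v1=A3 downbeat P8
bar 4: v0=B2 v1=C3 downbeat m2
bar 5: v0=C3 v1=F3 downbeat P4
bar 6: v0=B2 v1=A3 downbeat m7
bar 7: v0=G2 v1=G3 downbeat P8
bar 8: v0=B2 v1=B2 downbeat P1
bar 9: v0=C3 v1=C4 downbeat P8
  -> R4 @ bar 1 tick 0 v(0, 1): E3/A3 P4 untreated
  -> R4 @ bar 4 tick 0 v(0, 1): B2/C3 m2 untreated
  -> R4 @ bar 4 tick 2 v(0, 1): B2/F3 TT untreated
  -> R4 @ bar 5 tick 0 v(0, 1): C3/F3 P4 untreated
  -> R8 @ bar 8 tick 0 v(0, 1): penult P1 not 3rd/6th
  -> R2 @ bar 9 tick 0 v(0, 1): B2/D3 m3 -> C3/C4 P8 similar
  -> R7 @ bar 9 tick 0 v(1,): D3->C4 leap 10st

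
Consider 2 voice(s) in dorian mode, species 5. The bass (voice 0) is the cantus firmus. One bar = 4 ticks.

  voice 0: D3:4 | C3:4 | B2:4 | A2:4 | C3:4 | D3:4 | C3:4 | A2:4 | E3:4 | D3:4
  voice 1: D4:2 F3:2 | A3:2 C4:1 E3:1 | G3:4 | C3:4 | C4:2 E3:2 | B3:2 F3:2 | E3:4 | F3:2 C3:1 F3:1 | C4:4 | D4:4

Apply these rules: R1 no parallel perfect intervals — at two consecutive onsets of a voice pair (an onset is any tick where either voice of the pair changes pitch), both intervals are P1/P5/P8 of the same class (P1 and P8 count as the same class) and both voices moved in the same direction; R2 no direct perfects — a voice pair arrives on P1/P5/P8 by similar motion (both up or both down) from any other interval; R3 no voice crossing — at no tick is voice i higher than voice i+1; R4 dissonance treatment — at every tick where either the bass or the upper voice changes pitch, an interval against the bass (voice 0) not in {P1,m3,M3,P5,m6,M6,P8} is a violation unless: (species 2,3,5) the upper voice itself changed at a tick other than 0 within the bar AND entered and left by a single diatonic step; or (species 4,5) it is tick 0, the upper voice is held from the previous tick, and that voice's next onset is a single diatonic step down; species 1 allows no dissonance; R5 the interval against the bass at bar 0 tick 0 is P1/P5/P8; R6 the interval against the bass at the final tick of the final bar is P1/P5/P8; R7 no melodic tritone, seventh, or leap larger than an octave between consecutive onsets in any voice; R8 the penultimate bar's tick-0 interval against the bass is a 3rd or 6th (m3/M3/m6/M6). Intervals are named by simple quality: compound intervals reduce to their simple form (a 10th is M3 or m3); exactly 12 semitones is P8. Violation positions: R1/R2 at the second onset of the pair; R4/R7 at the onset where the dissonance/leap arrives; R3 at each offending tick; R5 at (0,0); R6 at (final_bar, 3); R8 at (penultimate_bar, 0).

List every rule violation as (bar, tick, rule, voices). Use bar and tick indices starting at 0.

(4, 0, R2, (0, 1))
(5, 2, R7, (1,))

bar 0: v0=D3 v1=D4 downbeat P8
bar 1: v0=C3 v1=A3 downbeat M6
bar 2: v0=B2 v1=G3 downbeat m6
bar 3: v0=A2 v1=C3 downbeat m3
bar 4: v0=C3 v1=C4 downbeat P8
bar 5: v0=D3 v1=B3 downbeat M6
bar 6: v0=C3 v1=E3 downbeat M3
bar 7: v0=A2 v1=F3 downbeat m6
bar 8: v0=E3 v1=C4 downbeat m6
bar 9: v0=D3 v1=D4 downbeat P8
  -> R2 @ bar 4 tick 0 v(0, 1): A2/C3 m3 -> C3/C4 P8 similar
  -> R7 @ bar 5 tick 2 v(1,): B3->F3 leap 6st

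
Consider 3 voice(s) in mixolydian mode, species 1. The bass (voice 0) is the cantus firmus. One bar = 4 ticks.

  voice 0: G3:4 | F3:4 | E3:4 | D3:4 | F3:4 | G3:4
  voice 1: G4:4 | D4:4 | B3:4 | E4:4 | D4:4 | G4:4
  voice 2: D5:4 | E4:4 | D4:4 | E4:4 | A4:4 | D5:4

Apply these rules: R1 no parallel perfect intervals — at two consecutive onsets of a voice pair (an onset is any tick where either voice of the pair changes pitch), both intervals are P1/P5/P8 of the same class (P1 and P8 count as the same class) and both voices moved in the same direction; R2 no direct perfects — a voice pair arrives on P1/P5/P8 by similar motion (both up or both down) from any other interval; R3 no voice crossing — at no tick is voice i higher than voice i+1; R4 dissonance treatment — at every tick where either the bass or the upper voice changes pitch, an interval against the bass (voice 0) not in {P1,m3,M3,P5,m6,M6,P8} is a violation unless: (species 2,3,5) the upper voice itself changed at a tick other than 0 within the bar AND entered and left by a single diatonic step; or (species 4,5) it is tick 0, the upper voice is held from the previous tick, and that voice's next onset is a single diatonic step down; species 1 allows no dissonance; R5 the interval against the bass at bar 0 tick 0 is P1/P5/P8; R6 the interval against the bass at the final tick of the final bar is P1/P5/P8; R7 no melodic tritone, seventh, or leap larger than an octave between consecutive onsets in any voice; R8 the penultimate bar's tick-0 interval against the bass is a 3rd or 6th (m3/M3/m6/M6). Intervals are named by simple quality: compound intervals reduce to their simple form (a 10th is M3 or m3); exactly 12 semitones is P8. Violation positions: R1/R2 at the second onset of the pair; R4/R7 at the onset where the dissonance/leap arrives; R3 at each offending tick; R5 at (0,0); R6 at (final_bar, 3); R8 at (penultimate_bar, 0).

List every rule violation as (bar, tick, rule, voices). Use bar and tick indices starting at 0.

(1, 0, R4, (0, 2))
(1, 0, R7, (2,))
(2, 0, R2, (0, 1))
(2, 0, R4, (0, 2))
(3, 0, R2, (1, 2))
(3, 0, R4, (0, 1))
(3, 0, R4, (0, 2))
(5, 0, R1, (1, 2))
(5, 0, R2, (0, 1))
(5, 0, R2, (0, 2))

bar 0: v0=G3 v1=G4 v2=D5 downbeat P5
bar 1: v0=F3 v1=D4 v2=E4 downbeat M7
bar 2: v0=E3 v1=B3 v2=D4 downbeat m7
bar 3: v0=D3 v1=E4 v2=E4 downbeat M2
bar 4: v0=F3 v1=D4 v2=A4 downbeat M3
bar 5: v0=G3 v1=G4 v2=D5 downbeat P5
  -> R4 @ bar 1 tick 0 v(0, 2): F3/E4 M7 untreated
  -> R7 @ bar 1 tick 0 v(2,): D5->E4 leap 10st
  -> R2 @ bar 2 tick 0 v(0, 1): F3/D4 M6 -> E3/B3 P5 similar
  -> R4 @ bar 2 tick 0 v(0, 2): E3/D4 m7 untreated
  -> R2 @ bar 3 tick 0 v(1, 2): B3/D4 m3 -> E4/E4 P1 similar
  -> R4 @ bar 3 tick 0 v(0, 1): D3/E4 M2 untreated
  -> R4 @ bar 3 tick 0 v(0, 2): D3/E4 M2 untreated
  -> R1 @ bar 5 tick 0 v(1, 2): D4/A4 P5 -> G4/D5 P5 similar
  -> R2 @ bar 5 tick 0 v(0, 1): F3/D4 M6 -> G3/G4 P8 similar
  -> R2 @ bar 5 tick 0 v(0, 2): F3/A4 M3 -> G3/D5 P5 similar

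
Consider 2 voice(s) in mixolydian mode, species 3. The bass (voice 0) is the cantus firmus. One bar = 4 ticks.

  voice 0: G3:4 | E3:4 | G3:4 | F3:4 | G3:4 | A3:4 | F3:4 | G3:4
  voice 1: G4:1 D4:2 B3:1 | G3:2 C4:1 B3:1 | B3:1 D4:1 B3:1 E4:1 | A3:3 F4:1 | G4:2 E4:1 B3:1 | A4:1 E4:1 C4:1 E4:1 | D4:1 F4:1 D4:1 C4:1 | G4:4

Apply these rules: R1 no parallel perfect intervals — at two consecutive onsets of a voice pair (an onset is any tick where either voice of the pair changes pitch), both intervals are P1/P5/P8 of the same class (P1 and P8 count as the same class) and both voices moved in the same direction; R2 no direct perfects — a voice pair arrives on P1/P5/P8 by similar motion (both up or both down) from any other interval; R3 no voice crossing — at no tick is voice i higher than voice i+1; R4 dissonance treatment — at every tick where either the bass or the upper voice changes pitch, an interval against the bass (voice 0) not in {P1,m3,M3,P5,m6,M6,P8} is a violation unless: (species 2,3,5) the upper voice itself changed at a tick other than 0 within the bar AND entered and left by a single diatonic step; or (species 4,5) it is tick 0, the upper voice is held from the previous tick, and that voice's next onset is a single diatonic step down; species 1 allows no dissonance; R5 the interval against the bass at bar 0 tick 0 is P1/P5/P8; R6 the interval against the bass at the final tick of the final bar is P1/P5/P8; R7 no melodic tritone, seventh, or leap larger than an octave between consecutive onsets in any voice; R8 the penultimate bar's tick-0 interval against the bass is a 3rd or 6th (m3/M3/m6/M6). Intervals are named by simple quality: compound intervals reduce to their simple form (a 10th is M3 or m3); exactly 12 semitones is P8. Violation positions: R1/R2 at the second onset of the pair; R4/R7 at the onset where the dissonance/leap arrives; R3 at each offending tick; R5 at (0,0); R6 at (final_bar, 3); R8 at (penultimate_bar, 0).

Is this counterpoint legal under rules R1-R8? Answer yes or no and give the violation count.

No (4 violations)

bar 0: v0=G3 v1=G4 (P8)
bar 1: v0=E3 v1=G3 (m3)
bar 2: v0=G3 v1=B3 (M3)
bar 3: v0=F3 v1=A3 (M3)
bar 4: v0=G3 v1=G4 (P8)
bar 5: v0=A3 v1=A4 (P8)
bar 6: v0=F3 v1=D4 (M6)
bar 7: v0=G3 v1=G4 (P8)
  R1 @ bar4.0: F3/F4 P8 -> G3/G4 P8 similar
  R2 @ bar5.0: G3/B3 M3 -> A3/A4 P8 similar
  R7 @ bar5.0: B3->A4 leap 10st
  R2 @ bar7.0: F3/C4 P5 -> G3/G4 P8 similar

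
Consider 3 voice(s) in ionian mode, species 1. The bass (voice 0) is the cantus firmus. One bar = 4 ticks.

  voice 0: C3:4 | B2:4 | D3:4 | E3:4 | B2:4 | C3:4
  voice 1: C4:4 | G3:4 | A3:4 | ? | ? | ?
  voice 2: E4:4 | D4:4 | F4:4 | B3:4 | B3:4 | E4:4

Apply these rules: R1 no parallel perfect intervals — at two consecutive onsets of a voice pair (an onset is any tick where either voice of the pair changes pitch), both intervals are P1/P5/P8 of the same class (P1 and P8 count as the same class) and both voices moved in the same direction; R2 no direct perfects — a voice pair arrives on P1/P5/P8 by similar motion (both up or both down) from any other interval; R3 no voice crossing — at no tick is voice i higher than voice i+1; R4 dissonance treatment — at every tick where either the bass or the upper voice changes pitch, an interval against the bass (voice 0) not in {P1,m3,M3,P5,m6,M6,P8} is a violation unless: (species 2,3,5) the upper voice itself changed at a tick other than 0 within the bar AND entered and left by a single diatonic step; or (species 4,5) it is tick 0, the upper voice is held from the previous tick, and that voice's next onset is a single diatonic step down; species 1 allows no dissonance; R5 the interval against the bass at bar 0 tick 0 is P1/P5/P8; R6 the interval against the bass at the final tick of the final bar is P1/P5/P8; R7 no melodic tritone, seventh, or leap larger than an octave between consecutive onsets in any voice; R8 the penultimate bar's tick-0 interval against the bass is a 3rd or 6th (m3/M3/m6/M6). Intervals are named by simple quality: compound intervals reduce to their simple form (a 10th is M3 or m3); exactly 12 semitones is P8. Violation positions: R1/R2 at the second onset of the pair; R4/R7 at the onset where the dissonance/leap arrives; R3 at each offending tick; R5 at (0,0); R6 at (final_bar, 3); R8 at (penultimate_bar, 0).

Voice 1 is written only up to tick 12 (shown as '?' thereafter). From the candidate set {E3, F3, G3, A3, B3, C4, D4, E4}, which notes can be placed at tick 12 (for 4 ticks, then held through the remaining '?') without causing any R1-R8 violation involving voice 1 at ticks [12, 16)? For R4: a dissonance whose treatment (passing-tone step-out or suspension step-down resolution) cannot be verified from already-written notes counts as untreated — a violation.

E3: violates R2
F3: violates R4
G3: legal
A3: violates R4
B3: violates R1
C4: violates R3
D4: violates R3,R4
E4: violates R2,R3

{G3}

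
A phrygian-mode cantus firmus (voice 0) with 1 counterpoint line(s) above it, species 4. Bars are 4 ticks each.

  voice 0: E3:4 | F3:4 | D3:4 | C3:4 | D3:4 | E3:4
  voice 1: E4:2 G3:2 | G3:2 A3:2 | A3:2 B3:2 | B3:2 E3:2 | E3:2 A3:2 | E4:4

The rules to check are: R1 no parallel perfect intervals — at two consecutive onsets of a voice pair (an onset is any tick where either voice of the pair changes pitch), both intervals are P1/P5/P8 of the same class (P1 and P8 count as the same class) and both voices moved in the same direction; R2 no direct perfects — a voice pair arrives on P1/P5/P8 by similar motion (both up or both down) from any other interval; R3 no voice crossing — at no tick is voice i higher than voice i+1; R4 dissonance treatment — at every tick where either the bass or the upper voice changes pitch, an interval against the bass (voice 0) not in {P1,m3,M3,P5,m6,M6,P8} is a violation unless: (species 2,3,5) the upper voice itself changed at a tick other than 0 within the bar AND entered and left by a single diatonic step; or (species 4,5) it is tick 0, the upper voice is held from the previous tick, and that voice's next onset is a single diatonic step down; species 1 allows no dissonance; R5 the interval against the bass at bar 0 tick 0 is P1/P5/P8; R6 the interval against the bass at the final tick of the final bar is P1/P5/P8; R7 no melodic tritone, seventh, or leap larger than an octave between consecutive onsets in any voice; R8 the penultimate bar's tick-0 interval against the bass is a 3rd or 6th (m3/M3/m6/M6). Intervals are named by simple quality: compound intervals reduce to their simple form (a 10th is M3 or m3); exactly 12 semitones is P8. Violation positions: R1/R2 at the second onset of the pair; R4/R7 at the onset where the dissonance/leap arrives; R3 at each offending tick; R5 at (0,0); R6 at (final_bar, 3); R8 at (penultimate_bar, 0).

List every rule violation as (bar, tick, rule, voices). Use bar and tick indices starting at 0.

bar 0: v0=E3 v1=E4 downbeat P8
bar 1: v0=F3 v1=G3 downbeat M2
bar 2: v0=D3 v1=A3 downbeat P5
bar 3: v0=C3 v1=B3 downbeat M7
bar 4: v0=D3 v1=E3 downbeat M2
bar 5: v0=E3 v1=E4 downbeat P8
  -> R4 @ bar 1 tick 0 v(0, 1): F3/G3 M2 untreated
  -> R4 @ bar 3 tick 0 v(0, 1): C3/B3 M7 untreated
  -> R4 @ bar 4 tick 0 v(0, 1): D3/E3 M2 untreated
  -> R8 @ bar 4 tick 0 v(0, 1): penult M2 not 3rd/6th
  -> R2 @ bar 5 tick 0 v(0, 1): D3/A3 P5 -> E3/E4 P8 similar

(1, 0, R4, (0, 1))
(3, 0, R4, (0, 1))
(4, 0, R4, (0, 1))
(4, 0, R8, (0, 1))
(5, 0, R2, (0, 1))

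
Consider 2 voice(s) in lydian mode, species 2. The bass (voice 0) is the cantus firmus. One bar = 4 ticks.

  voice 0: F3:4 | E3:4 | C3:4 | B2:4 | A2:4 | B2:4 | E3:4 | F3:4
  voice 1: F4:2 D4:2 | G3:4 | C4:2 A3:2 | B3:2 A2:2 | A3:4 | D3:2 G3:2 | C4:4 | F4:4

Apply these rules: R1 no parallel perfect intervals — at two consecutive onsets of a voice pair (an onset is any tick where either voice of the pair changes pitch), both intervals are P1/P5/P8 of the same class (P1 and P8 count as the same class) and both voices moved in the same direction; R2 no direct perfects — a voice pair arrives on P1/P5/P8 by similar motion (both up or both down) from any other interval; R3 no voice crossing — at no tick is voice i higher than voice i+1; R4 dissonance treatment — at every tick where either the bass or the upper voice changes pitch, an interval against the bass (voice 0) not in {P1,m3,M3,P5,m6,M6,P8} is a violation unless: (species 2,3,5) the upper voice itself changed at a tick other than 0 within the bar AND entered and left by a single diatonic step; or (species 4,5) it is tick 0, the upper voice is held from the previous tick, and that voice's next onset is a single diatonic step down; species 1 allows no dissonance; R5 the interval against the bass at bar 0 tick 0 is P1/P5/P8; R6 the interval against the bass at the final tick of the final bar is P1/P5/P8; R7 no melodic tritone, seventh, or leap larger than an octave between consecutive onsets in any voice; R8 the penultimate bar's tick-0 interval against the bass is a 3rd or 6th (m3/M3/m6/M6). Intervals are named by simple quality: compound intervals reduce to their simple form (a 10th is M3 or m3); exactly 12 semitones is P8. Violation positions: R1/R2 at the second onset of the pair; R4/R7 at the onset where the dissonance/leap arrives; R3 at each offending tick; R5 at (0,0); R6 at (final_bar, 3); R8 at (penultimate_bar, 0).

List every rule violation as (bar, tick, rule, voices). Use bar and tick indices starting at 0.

(3, 2, R3, (0, 1))
(3, 2, R4, (0, 1))
(3, 2, R7, (1,))
(3, 3, R3, (0, 1))
(7, 0, R2, (0, 1))

bar 0: v0=F3 v1=F4 downbeat P8
bar 1: v0=E3 v1=G3 downbeat m3
bar 2: v0=C3 v1=C4 downbeat P8
bar 3: v0=B2 v1=B3 downbeat P8
bar 4: v0=A2 v1=A3 downbeat P8
bar 5: v0=B2 v1=D3 downbeat m3
bar 6: v0=E3 v1=C4 downbeat m6
bar 7: v0=F3 v1=F4 downbeat P8
  -> R3 @ bar 3 tick 2 v(0, 1): B2 above A2
  -> R4 @ bar 3 tick 2 v(0, 1): B2/A2 M2 untreated
  -> R7 @ bar 3 tick 2 v(1,): B3->A2 leap 14st
  -> R3 @ bar 3 tick 3 v(0, 1): B2 above A2
  -> R2 @ bar 7 tick 0 v(0, 1): E3/C4 m6 -> F3/F4 P8 similar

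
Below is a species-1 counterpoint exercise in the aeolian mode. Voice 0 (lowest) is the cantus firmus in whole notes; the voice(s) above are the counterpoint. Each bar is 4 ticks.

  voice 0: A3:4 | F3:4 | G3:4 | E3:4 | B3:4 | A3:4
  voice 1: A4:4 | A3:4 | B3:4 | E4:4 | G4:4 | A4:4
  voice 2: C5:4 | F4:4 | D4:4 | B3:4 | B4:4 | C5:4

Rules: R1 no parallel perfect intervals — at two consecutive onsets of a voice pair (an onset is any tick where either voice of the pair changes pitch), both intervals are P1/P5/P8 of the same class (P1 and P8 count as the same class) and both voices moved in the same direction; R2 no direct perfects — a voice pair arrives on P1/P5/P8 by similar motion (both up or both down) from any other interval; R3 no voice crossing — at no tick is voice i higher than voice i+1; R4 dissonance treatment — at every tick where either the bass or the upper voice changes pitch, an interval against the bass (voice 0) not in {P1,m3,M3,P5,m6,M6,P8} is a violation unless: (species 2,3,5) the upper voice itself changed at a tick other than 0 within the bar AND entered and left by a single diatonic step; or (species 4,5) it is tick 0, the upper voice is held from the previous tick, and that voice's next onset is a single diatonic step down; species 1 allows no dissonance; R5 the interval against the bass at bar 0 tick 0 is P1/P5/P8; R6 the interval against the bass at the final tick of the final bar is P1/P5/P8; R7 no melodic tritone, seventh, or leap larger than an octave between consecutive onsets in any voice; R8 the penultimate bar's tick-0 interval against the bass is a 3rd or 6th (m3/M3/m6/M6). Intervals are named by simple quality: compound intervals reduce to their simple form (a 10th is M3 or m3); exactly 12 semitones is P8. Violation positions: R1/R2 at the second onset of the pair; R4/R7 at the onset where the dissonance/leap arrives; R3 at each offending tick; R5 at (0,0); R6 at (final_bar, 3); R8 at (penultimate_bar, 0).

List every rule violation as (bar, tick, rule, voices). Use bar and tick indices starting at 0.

bar 0: v0=A3 v1=A4 v2=C5 downbeat m3
bar 1: v0=F3 v1=A3 v2=F4 downbeat P8
bar 2: v0=G3 v1=B3 v2=D4 downbeat P5
bar 3: v0=E3 v1=E4 v2=B3 downbeat P5
bar 4: v0=B3 v1=G4 v2=B4 downbeat P8
bar 5: v0=A3 v1=A4 v2=C5 downbeat m3
  -> R5 @ bar 0 tick 0 v(0, 2): opens on m3
  -> R2 @ bar 1 tick 0 v(0, 2): A3/C5 m3 -> F3/F4 P8 similar
  -> R1 @ bar 3 tick 0 v(0, 2): G3/D4 P5 -> E3/B3 P5 similar
  -> R3 @ bar 3 tick 0 v(1, 2): E4 above B3
  -> R3 @ bar 3 tick 1 v(1, 2): E4 above B3
  -> R3 @ bar 3 tick 2 v(1, 2): E4 above B3
  -> R3 @ bar 3 tick 3 v(1, 2): E4 above B3
  -> R2 @ bar 4 tick 0 v(0, 2): E3/B3 P5 -> B3/B4 P8 similar
  -> R8 @ bar 4 tick 0 v(0, 2): penult P8 not 3rd/6th
  -> R6 @ bar 5 tick 3 v(0, 2): closes on m3

(0, 0, R5, (0, 2))
(1, 0, R2, (0, 2))
(3, 0, R1, (0, 2))
(3, 0, R3, (1, 2))
(3, 1, R3, (1, 2))
(3, 2, R3, (1, 2))
(3, 3, R3, (1, 2))
(4, 0, R2, (0, 2))
(4, 0, R8, (0, 2))
(5, 3, R6, (0, 2))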